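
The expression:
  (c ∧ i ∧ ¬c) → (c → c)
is always true.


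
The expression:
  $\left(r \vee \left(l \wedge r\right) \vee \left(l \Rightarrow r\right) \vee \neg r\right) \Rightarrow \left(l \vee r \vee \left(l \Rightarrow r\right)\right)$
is always true.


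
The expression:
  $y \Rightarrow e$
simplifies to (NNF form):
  $e \vee \neg y$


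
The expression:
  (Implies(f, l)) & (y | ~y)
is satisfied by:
  {l: True, f: False}
  {f: False, l: False}
  {f: True, l: True}


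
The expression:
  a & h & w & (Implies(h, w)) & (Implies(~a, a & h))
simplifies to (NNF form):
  a & h & w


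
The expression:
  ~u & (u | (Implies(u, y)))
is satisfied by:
  {u: False}


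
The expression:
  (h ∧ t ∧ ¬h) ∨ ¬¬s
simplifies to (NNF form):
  s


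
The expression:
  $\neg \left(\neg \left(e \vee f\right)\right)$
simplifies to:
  $e \vee f$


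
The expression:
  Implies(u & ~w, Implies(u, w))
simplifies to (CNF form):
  w | ~u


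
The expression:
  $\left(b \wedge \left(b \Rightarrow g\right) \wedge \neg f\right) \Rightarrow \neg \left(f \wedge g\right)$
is always true.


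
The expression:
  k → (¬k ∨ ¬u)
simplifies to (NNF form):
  ¬k ∨ ¬u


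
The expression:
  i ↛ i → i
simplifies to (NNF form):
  True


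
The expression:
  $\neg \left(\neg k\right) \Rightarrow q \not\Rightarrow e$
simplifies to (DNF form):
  $\left(q \wedge \neg e\right) \vee \neg k$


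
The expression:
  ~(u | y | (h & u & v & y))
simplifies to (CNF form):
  ~u & ~y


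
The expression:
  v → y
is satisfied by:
  {y: True, v: False}
  {v: False, y: False}
  {v: True, y: True}


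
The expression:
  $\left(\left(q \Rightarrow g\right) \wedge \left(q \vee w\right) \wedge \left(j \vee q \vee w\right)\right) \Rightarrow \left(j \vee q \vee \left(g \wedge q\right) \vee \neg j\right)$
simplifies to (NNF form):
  $\text{True}$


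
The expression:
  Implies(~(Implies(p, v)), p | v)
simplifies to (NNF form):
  True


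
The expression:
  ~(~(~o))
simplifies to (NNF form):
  ~o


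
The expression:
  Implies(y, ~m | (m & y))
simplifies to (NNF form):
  True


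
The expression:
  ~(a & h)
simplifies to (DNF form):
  ~a | ~h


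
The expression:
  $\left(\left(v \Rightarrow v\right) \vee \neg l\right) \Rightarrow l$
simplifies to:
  $l$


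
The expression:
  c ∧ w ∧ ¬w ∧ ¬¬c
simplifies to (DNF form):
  False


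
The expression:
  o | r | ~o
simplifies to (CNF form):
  True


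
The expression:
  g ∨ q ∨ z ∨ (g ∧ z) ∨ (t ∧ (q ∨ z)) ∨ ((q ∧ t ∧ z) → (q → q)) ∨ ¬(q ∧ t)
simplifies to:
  True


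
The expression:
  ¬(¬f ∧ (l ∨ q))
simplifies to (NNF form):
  f ∨ (¬l ∧ ¬q)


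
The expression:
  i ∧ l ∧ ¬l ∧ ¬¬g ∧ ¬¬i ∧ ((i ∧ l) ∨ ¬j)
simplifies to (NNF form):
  False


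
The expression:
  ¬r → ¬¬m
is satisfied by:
  {r: True, m: True}
  {r: True, m: False}
  {m: True, r: False}


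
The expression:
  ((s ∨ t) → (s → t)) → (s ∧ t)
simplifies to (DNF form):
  s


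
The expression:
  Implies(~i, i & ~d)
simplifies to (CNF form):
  i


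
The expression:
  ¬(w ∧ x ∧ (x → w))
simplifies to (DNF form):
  ¬w ∨ ¬x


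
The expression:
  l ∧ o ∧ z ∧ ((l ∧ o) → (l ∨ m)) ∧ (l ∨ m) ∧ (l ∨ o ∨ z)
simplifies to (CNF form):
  l ∧ o ∧ z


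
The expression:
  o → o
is always true.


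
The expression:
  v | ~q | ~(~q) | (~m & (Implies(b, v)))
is always true.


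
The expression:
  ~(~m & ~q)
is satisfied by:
  {q: True, m: True}
  {q: True, m: False}
  {m: True, q: False}


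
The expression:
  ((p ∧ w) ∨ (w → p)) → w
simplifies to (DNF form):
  w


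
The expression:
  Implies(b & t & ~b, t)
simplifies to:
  True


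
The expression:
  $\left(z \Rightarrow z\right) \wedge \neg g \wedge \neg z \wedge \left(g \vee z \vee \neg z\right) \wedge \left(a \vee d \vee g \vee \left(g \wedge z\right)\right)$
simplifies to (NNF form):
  $\neg g \wedge \neg z \wedge \left(a \vee d\right)$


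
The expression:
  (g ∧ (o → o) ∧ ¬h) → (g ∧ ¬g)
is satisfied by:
  {h: True, g: False}
  {g: False, h: False}
  {g: True, h: True}


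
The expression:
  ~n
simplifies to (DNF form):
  ~n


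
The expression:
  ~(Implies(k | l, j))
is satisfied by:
  {k: True, l: True, j: False}
  {k: True, l: False, j: False}
  {l: True, k: False, j: False}


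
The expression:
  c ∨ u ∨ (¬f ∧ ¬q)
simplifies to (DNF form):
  c ∨ u ∨ (¬f ∧ ¬q)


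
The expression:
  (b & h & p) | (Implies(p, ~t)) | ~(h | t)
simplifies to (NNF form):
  ~p | ~t | (b & h)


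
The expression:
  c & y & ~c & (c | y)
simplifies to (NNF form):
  False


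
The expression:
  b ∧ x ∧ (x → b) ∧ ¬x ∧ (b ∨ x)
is never true.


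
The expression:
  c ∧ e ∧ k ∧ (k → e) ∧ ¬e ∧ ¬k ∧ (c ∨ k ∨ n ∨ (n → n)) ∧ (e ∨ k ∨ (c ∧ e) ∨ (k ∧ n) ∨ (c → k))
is never true.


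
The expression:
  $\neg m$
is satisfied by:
  {m: False}


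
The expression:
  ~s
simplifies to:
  ~s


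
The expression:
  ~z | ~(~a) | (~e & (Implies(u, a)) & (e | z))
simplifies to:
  a | ~z | (~e & ~u)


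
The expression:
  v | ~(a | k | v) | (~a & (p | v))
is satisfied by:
  {v: True, p: True, k: False, a: False}
  {v: True, p: False, k: False, a: False}
  {v: True, k: True, p: True, a: False}
  {v: True, k: True, p: False, a: False}
  {a: True, v: True, p: True, k: False}
  {a: True, v: True, p: False, k: False}
  {a: True, v: True, k: True, p: True}
  {a: True, v: True, k: True, p: False}
  {p: True, v: False, k: False, a: False}
  {v: False, p: False, k: False, a: False}
  {k: True, p: True, v: False, a: False}


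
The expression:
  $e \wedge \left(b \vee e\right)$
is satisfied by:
  {e: True}


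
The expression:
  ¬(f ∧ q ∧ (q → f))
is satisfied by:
  {q: False, f: False}
  {f: True, q: False}
  {q: True, f: False}


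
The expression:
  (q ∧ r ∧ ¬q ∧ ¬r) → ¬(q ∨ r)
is always true.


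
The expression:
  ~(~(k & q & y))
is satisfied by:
  {k: True, y: True, q: True}


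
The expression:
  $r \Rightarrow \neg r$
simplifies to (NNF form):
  $\neg r$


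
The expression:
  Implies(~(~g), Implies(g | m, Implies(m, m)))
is always true.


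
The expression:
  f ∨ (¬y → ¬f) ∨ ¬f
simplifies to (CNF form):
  True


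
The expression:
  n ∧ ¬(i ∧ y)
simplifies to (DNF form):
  (n ∧ ¬i) ∨ (n ∧ ¬y)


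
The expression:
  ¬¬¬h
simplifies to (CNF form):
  ¬h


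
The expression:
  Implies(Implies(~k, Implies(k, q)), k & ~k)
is never true.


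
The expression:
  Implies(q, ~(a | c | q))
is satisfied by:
  {q: False}


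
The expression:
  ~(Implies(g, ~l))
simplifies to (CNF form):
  g & l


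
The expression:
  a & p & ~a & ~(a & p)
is never true.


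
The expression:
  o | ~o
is always true.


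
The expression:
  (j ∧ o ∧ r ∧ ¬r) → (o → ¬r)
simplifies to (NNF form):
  True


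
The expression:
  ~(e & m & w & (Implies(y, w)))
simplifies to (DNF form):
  ~e | ~m | ~w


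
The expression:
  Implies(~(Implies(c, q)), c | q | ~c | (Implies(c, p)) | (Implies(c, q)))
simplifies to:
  True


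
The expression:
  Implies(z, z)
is always true.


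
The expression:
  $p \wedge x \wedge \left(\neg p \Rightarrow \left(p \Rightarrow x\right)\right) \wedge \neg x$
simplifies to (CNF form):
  $\text{False}$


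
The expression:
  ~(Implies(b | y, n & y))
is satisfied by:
  {b: True, y: False, n: False}
  {b: True, n: True, y: False}
  {b: True, y: True, n: False}
  {y: True, n: False, b: False}


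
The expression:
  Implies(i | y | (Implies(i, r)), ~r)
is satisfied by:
  {r: False}


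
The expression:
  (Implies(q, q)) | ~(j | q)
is always true.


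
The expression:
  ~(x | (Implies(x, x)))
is never true.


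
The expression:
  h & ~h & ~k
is never true.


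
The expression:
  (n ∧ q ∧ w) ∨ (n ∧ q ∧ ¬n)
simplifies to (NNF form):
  n ∧ q ∧ w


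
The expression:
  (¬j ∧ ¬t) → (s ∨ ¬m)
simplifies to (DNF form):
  j ∨ s ∨ t ∨ ¬m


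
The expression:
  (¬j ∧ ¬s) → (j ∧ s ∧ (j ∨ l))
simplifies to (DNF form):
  j ∨ s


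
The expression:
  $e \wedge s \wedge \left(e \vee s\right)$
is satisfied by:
  {e: True, s: True}


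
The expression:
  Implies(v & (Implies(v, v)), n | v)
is always true.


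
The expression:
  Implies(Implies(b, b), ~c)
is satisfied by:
  {c: False}


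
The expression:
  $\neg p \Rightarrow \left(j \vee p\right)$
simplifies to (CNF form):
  $j \vee p$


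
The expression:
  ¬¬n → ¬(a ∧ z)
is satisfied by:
  {z: False, n: False, a: False}
  {a: True, z: False, n: False}
  {n: True, z: False, a: False}
  {a: True, n: True, z: False}
  {z: True, a: False, n: False}
  {a: True, z: True, n: False}
  {n: True, z: True, a: False}


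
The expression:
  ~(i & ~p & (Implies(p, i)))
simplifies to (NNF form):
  p | ~i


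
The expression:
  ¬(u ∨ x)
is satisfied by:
  {x: False, u: False}


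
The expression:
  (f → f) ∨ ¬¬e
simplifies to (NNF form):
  True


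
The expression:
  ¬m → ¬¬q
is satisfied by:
  {q: True, m: True}
  {q: True, m: False}
  {m: True, q: False}


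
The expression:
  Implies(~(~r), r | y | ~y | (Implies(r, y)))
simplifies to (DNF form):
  True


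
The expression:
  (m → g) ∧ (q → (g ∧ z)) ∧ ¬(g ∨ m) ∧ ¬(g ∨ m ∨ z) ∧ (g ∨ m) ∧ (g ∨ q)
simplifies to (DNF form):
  False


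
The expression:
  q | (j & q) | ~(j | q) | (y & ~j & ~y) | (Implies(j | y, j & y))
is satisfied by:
  {y: True, q: True, j: False}
  {y: True, q: False, j: False}
  {q: True, y: False, j: False}
  {y: False, q: False, j: False}
  {j: True, y: True, q: True}
  {j: True, y: True, q: False}
  {j: True, q: True, y: False}


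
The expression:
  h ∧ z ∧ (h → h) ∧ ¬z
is never true.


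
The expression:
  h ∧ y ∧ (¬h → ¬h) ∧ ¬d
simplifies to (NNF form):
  h ∧ y ∧ ¬d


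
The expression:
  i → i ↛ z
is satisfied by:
  {z: False, i: False}
  {i: True, z: False}
  {z: True, i: False}


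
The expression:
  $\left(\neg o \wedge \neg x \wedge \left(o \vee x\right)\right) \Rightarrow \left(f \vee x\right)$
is always true.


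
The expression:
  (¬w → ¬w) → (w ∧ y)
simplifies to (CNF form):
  w ∧ y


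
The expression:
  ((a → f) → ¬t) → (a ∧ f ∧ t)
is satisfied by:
  {t: True, f: True, a: False}
  {t: True, f: False, a: False}
  {t: True, a: True, f: True}


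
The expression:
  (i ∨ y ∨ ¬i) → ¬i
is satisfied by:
  {i: False}


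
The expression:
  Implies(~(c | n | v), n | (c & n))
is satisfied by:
  {n: True, c: True, v: True}
  {n: True, c: True, v: False}
  {n: True, v: True, c: False}
  {n: True, v: False, c: False}
  {c: True, v: True, n: False}
  {c: True, v: False, n: False}
  {v: True, c: False, n: False}


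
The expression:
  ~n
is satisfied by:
  {n: False}


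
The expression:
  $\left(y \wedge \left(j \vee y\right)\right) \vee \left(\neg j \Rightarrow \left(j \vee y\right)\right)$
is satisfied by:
  {y: True, j: True}
  {y: True, j: False}
  {j: True, y: False}


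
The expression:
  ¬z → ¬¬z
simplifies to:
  z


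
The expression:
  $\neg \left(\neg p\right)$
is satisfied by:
  {p: True}


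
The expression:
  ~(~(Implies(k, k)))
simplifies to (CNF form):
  True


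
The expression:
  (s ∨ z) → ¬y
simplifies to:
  (¬s ∧ ¬z) ∨ ¬y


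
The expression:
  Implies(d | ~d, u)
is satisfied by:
  {u: True}


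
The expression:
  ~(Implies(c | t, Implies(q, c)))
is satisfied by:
  {t: True, q: True, c: False}


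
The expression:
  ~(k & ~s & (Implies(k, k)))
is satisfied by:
  {s: True, k: False}
  {k: False, s: False}
  {k: True, s: True}


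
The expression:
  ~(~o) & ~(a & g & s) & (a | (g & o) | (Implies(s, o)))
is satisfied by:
  {o: True, s: False, a: False, g: False}
  {g: True, o: True, s: False, a: False}
  {a: True, o: True, s: False, g: False}
  {g: True, a: True, o: True, s: False}
  {s: True, o: True, g: False, a: False}
  {g: True, s: True, o: True, a: False}
  {a: True, s: True, o: True, g: False}


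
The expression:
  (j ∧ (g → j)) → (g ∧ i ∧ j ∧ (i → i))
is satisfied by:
  {g: True, i: True, j: False}
  {g: True, i: False, j: False}
  {i: True, g: False, j: False}
  {g: False, i: False, j: False}
  {j: True, g: True, i: True}


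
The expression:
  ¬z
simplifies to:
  ¬z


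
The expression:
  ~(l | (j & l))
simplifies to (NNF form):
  ~l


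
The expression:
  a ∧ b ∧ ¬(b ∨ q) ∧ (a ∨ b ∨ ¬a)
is never true.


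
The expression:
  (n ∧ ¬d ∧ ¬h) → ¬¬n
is always true.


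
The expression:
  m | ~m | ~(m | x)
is always true.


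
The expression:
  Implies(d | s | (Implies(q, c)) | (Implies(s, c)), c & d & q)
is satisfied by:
  {c: True, d: True, q: True}


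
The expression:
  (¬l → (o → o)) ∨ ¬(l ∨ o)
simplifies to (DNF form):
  True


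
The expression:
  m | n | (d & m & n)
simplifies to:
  m | n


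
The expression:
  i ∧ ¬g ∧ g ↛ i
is never true.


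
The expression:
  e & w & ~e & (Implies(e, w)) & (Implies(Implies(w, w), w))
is never true.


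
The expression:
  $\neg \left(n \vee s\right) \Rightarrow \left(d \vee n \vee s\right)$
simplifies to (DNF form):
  $d \vee n \vee s$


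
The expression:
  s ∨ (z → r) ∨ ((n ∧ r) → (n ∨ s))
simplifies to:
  True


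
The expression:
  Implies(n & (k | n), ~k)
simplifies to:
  ~k | ~n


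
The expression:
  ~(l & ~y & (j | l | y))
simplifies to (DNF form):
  y | ~l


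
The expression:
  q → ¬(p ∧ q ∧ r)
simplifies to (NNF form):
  ¬p ∨ ¬q ∨ ¬r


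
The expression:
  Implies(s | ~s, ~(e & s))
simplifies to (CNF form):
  ~e | ~s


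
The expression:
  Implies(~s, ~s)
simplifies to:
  True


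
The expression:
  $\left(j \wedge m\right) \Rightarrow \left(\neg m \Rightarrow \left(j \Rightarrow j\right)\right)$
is always true.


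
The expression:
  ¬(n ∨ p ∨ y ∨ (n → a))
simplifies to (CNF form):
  False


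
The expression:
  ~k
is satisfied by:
  {k: False}


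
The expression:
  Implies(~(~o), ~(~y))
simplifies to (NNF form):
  y | ~o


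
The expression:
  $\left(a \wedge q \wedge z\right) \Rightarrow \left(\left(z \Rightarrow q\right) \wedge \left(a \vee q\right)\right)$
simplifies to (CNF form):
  $\text{True}$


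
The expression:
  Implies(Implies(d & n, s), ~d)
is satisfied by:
  {n: True, d: False, s: False}
  {n: False, d: False, s: False}
  {s: True, n: True, d: False}
  {s: True, n: False, d: False}
  {d: True, n: True, s: False}


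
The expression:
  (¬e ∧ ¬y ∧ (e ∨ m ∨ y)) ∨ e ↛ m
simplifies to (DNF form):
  (e ∧ ¬e) ∨ (e ∧ ¬m) ∨ (e ∧ m ∧ ¬e) ∨ (e ∧ m ∧ ¬m) ∨ (e ∧ ¬e ∧ ¬y) ∨ (e ∧ ¬m ∧ ¬y) ∨ (m ∧ ¬e ∧ ¬y) ∨ (m ∧ ¬m ∧ ¬y)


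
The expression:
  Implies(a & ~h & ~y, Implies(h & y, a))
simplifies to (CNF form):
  True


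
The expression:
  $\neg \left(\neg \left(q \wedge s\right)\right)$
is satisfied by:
  {s: True, q: True}


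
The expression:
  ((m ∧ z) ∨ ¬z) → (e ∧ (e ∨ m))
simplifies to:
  e ∨ (z ∧ ¬m)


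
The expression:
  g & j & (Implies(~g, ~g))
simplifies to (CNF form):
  g & j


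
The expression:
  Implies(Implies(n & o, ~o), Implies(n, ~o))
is always true.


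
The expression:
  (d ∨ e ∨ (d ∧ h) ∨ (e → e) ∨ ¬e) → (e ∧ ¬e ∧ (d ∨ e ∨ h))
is never true.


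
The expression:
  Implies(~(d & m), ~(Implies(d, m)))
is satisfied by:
  {d: True}


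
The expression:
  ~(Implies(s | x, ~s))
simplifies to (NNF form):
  s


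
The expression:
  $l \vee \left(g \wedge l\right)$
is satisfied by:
  {l: True}


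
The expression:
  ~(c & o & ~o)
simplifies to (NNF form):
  True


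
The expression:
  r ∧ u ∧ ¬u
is never true.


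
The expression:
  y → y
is always true.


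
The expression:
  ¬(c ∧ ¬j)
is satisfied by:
  {j: True, c: False}
  {c: False, j: False}
  {c: True, j: True}


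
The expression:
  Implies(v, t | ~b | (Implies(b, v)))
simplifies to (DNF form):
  True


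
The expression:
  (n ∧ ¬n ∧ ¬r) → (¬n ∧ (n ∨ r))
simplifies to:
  True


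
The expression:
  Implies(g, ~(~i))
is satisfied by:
  {i: True, g: False}
  {g: False, i: False}
  {g: True, i: True}


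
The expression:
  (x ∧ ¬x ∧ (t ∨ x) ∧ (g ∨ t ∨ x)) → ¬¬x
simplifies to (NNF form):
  True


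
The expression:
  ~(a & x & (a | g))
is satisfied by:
  {x: False, a: False}
  {a: True, x: False}
  {x: True, a: False}


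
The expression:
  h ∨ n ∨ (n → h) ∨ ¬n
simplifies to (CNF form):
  True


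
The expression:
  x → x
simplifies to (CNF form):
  True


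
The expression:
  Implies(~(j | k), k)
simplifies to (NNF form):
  j | k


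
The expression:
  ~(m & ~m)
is always true.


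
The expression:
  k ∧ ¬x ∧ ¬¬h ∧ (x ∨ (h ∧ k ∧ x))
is never true.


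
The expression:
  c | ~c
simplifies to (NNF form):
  True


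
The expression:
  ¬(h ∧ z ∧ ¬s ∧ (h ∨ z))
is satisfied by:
  {s: True, h: False, z: False}
  {h: False, z: False, s: False}
  {z: True, s: True, h: False}
  {z: True, h: False, s: False}
  {s: True, h: True, z: False}
  {h: True, s: False, z: False}
  {z: True, h: True, s: True}


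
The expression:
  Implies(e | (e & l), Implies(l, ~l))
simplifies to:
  ~e | ~l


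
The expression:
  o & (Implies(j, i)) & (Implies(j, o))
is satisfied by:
  {i: True, o: True, j: False}
  {o: True, j: False, i: False}
  {i: True, j: True, o: True}


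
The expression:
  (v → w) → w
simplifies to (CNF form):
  v ∨ w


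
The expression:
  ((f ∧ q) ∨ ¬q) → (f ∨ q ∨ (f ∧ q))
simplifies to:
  f ∨ q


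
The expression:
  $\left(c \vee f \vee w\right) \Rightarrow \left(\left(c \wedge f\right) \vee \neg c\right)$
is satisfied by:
  {f: True, c: False}
  {c: False, f: False}
  {c: True, f: True}


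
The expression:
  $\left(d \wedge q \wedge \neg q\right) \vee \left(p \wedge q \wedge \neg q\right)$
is never true.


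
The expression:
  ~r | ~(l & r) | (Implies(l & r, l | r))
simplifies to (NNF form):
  True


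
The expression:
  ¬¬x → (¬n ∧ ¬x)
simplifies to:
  ¬x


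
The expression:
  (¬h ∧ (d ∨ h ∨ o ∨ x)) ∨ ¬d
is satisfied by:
  {h: False, d: False}
  {d: True, h: False}
  {h: True, d: False}


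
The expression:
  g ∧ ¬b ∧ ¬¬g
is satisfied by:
  {g: True, b: False}


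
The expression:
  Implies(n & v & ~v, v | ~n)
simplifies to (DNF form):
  True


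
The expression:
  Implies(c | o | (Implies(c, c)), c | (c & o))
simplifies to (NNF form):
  c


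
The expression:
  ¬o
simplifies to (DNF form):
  ¬o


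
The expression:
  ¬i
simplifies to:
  ¬i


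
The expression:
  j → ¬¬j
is always true.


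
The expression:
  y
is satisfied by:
  {y: True}


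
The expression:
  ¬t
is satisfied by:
  {t: False}


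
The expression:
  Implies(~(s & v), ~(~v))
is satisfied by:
  {v: True}


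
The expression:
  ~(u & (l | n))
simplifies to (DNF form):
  ~u | (~l & ~n)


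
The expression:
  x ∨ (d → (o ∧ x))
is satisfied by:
  {x: True, d: False}
  {d: False, x: False}
  {d: True, x: True}


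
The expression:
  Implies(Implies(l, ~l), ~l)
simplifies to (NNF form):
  True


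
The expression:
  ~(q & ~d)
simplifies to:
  d | ~q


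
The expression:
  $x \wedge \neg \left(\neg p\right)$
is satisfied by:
  {p: True, x: True}


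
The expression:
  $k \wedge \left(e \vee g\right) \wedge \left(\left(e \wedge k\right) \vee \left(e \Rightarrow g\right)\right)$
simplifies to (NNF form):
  $k \wedge \left(e \vee g\right)$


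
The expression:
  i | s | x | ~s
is always true.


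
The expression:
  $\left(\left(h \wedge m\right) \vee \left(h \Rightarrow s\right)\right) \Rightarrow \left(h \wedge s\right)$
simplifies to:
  $h \wedge \left(s \vee \neg m\right)$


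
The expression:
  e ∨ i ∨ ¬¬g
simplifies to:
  e ∨ g ∨ i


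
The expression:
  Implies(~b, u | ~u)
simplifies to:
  True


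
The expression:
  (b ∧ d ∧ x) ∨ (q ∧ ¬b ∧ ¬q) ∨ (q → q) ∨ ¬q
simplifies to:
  True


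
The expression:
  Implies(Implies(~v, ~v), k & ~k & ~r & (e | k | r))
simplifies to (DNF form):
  False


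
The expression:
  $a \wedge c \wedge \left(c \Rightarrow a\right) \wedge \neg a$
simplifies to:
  $\text{False}$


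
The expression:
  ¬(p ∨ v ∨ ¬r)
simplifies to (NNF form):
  r ∧ ¬p ∧ ¬v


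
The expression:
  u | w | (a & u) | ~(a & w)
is always true.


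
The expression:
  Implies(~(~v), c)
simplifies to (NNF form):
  c | ~v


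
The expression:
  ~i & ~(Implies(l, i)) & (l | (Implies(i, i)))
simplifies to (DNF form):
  l & ~i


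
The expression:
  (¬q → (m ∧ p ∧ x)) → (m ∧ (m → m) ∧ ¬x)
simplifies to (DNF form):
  (m ∧ ¬x) ∨ (¬m ∧ ¬q) ∨ (¬p ∧ ¬q)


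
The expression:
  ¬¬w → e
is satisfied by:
  {e: True, w: False}
  {w: False, e: False}
  {w: True, e: True}


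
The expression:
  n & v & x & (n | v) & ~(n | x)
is never true.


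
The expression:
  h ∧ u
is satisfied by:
  {h: True, u: True}


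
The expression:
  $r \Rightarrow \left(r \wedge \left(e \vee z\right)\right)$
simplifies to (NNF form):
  $e \vee z \vee \neg r$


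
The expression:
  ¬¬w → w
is always true.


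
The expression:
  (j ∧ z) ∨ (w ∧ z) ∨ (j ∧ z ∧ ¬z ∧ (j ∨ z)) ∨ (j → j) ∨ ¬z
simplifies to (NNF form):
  True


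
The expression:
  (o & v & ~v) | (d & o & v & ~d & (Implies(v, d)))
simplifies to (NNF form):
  False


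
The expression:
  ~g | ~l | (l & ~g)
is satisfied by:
  {l: False, g: False}
  {g: True, l: False}
  {l: True, g: False}


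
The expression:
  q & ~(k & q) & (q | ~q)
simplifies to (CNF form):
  q & ~k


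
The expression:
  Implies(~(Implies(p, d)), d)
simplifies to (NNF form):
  d | ~p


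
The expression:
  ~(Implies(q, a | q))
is never true.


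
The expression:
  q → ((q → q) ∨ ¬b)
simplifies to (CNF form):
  True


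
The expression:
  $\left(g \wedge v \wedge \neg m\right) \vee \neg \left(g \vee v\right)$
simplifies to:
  $\left(g \vee \neg v\right) \wedge \left(v \vee \neg g\right) \wedge \left(\neg m \vee \neg v\right)$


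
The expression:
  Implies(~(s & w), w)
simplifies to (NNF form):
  w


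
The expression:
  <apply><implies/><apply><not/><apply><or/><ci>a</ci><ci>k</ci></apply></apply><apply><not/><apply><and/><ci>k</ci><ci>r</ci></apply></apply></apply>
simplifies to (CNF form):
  <true/>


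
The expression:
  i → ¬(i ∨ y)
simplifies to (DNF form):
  ¬i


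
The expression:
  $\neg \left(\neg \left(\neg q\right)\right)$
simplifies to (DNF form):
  $\neg q$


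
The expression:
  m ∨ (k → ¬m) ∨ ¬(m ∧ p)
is always true.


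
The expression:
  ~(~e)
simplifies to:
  e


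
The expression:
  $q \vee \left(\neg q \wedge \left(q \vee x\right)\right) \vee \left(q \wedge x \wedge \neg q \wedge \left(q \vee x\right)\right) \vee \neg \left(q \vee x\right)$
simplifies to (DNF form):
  $\text{True}$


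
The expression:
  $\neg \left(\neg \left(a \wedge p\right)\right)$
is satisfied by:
  {a: True, p: True}


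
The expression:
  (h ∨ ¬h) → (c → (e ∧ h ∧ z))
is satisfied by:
  {e: True, z: True, h: True, c: False}
  {e: True, z: True, h: False, c: False}
  {e: True, h: True, z: False, c: False}
  {e: True, h: False, z: False, c: False}
  {z: True, h: True, e: False, c: False}
  {z: True, e: False, h: False, c: False}
  {z: False, h: True, e: False, c: False}
  {z: False, e: False, h: False, c: False}
  {e: True, c: True, z: True, h: True}


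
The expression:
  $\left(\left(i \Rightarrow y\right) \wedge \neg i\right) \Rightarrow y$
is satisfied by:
  {i: True, y: True}
  {i: True, y: False}
  {y: True, i: False}


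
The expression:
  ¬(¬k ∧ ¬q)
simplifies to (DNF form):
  k ∨ q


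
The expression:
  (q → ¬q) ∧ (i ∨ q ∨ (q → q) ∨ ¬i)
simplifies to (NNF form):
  ¬q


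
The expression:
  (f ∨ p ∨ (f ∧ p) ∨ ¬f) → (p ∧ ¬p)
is never true.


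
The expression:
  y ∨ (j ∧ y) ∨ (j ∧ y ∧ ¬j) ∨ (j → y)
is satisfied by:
  {y: True, j: False}
  {j: False, y: False}
  {j: True, y: True}


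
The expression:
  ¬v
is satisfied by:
  {v: False}


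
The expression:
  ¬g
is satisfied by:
  {g: False}


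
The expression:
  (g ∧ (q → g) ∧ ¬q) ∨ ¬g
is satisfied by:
  {g: False, q: False}
  {q: True, g: False}
  {g: True, q: False}


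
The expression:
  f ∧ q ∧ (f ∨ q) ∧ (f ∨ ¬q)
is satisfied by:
  {f: True, q: True}


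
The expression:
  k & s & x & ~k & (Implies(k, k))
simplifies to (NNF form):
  False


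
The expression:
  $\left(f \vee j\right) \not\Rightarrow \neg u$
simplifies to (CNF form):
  $u \wedge \left(f \vee j\right)$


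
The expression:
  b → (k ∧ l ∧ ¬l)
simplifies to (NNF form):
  ¬b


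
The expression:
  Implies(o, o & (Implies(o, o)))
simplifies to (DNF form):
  True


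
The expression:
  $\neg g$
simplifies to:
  $\neg g$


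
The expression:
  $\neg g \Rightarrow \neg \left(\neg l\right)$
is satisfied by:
  {l: True, g: True}
  {l: True, g: False}
  {g: True, l: False}


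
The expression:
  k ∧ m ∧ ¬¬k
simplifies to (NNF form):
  k ∧ m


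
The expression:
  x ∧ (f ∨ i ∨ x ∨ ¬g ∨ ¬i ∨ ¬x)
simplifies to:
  x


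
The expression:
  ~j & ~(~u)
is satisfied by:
  {u: True, j: False}


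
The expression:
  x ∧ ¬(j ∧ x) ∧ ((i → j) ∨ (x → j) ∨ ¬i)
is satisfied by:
  {x: True, j: False, i: False}


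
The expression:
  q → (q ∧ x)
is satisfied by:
  {x: True, q: False}
  {q: False, x: False}
  {q: True, x: True}


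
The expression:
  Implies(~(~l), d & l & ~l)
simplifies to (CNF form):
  ~l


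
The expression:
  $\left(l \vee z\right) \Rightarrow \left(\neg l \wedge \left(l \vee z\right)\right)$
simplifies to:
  $\neg l$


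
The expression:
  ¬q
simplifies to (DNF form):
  ¬q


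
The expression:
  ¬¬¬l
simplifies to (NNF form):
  ¬l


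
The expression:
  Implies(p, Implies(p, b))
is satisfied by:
  {b: True, p: False}
  {p: False, b: False}
  {p: True, b: True}


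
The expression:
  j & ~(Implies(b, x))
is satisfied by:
  {j: True, b: True, x: False}


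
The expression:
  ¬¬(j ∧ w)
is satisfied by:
  {j: True, w: True}


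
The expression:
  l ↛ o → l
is always true.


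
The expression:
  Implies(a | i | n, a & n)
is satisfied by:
  {a: True, n: True, i: False}
  {a: True, i: True, n: True}
  {i: False, n: False, a: False}


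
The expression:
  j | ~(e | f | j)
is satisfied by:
  {j: True, e: False, f: False}
  {f: True, j: True, e: False}
  {j: True, e: True, f: False}
  {f: True, j: True, e: True}
  {f: False, e: False, j: False}


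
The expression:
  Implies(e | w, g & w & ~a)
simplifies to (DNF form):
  (w & ~w) | (~e & ~w) | (g & w & ~a) | (g & w & ~w) | (g & ~a & ~e) | (g & ~e & ~w) | (w & ~a & ~w) | (~a & ~e & ~w)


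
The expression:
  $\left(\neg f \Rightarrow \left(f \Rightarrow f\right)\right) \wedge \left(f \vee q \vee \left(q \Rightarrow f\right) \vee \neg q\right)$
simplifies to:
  $\text{True}$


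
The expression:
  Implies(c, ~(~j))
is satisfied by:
  {j: True, c: False}
  {c: False, j: False}
  {c: True, j: True}


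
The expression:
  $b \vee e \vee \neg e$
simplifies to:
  $\text{True}$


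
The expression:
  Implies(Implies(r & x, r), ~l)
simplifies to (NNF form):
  ~l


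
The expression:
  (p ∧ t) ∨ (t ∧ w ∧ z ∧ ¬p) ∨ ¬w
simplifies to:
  (p ∧ t) ∨ (t ∧ z) ∨ ¬w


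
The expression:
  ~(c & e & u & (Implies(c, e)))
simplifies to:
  ~c | ~e | ~u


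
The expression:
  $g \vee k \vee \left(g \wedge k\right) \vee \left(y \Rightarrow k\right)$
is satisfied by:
  {k: True, g: True, y: False}
  {k: True, g: False, y: False}
  {g: True, k: False, y: False}
  {k: False, g: False, y: False}
  {y: True, k: True, g: True}
  {y: True, k: True, g: False}
  {y: True, g: True, k: False}


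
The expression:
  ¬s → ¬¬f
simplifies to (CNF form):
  f ∨ s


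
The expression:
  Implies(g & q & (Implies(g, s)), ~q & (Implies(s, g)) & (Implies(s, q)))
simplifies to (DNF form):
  ~g | ~q | ~s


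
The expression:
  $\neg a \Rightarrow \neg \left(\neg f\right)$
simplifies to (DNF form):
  $a \vee f$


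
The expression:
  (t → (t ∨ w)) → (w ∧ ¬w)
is never true.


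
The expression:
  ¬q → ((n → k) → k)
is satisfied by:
  {n: True, k: True, q: True}
  {n: True, k: True, q: False}
  {n: True, q: True, k: False}
  {n: True, q: False, k: False}
  {k: True, q: True, n: False}
  {k: True, q: False, n: False}
  {q: True, k: False, n: False}


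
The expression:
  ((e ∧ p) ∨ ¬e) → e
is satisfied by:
  {e: True}


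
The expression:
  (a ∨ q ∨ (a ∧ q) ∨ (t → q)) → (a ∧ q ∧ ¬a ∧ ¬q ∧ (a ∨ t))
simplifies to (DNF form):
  t ∧ ¬a ∧ ¬q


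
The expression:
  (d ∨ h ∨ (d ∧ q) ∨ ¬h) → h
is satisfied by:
  {h: True}


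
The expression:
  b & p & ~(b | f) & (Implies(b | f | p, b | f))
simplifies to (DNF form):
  False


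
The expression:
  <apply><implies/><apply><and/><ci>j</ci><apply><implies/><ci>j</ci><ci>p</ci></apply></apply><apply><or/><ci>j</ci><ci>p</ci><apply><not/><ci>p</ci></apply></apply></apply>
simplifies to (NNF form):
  <true/>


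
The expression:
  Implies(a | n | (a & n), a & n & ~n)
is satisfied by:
  {n: False, a: False}


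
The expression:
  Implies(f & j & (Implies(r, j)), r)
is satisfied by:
  {r: True, j: False, f: False}
  {r: False, j: False, f: False}
  {f: True, r: True, j: False}
  {f: True, r: False, j: False}
  {j: True, r: True, f: False}
  {j: True, r: False, f: False}
  {j: True, f: True, r: True}


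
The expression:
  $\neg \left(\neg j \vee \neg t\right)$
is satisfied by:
  {t: True, j: True}


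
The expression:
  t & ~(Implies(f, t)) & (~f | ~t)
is never true.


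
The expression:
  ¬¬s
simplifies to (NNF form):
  s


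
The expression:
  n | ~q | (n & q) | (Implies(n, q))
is always true.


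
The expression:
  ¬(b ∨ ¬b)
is never true.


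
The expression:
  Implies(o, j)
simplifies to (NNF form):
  j | ~o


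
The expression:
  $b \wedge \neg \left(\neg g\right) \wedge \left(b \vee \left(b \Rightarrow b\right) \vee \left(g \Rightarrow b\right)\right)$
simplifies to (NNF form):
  $b \wedge g$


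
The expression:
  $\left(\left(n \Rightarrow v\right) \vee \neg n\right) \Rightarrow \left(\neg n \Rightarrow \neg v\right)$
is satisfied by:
  {n: True, v: False}
  {v: False, n: False}
  {v: True, n: True}


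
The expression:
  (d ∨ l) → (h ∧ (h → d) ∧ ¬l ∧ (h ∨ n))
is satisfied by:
  {h: True, l: False, d: False}
  {l: False, d: False, h: False}
  {d: True, h: True, l: False}


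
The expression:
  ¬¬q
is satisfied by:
  {q: True}


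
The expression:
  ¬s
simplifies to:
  ¬s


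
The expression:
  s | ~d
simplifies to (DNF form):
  s | ~d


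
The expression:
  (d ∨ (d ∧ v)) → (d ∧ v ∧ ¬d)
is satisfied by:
  {d: False}


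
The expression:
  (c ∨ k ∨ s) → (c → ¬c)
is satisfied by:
  {c: False}


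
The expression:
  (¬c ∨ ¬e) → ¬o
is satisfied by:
  {c: True, e: True, o: False}
  {c: True, e: False, o: False}
  {e: True, c: False, o: False}
  {c: False, e: False, o: False}
  {c: True, o: True, e: True}


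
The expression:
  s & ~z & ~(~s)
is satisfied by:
  {s: True, z: False}


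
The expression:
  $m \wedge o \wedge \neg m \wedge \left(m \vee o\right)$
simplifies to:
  $\text{False}$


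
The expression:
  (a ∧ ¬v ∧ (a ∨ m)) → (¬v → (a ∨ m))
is always true.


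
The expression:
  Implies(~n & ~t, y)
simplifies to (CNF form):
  n | t | y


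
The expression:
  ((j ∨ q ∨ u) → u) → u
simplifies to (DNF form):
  j ∨ q ∨ u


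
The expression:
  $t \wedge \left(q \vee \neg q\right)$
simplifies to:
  $t$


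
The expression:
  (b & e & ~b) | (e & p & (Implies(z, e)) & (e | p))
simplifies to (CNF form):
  e & p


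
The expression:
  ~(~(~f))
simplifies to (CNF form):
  ~f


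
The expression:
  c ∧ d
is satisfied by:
  {c: True, d: True}


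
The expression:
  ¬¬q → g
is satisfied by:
  {g: True, q: False}
  {q: False, g: False}
  {q: True, g: True}


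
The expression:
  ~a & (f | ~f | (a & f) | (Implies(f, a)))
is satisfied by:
  {a: False}


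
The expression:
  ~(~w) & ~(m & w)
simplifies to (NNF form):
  w & ~m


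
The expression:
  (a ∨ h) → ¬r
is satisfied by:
  {h: False, r: False, a: False}
  {a: True, h: False, r: False}
  {h: True, a: False, r: False}
  {a: True, h: True, r: False}
  {r: True, a: False, h: False}


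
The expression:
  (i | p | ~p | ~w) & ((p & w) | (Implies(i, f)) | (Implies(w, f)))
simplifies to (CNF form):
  f | p | ~i | ~w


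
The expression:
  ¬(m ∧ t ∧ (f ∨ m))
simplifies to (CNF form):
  ¬m ∨ ¬t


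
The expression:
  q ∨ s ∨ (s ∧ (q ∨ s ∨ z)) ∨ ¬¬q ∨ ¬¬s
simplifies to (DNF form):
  q ∨ s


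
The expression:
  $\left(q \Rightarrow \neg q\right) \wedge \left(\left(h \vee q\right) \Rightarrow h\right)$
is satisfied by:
  {q: False}


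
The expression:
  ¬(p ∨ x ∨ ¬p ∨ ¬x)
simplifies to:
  False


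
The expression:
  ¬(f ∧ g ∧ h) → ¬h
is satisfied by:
  {g: True, f: True, h: False}
  {g: True, f: False, h: False}
  {f: True, g: False, h: False}
  {g: False, f: False, h: False}
  {g: True, h: True, f: True}


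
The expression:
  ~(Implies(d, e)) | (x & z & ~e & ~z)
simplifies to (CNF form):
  d & ~e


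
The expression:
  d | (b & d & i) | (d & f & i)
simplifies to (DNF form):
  d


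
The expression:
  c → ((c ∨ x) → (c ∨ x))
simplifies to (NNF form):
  True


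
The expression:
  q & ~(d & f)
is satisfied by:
  {q: True, d: False, f: False}
  {f: True, q: True, d: False}
  {d: True, q: True, f: False}


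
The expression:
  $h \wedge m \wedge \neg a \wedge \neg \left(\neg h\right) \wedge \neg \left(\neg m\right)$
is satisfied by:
  {m: True, h: True, a: False}


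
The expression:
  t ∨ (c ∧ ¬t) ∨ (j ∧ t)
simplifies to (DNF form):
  c ∨ t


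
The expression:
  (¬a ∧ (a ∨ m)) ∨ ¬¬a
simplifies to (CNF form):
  a ∨ m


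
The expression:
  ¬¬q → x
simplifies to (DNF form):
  x ∨ ¬q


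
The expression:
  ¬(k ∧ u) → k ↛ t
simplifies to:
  k ∧ (u ∨ ¬t)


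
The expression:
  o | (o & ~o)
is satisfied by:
  {o: True}


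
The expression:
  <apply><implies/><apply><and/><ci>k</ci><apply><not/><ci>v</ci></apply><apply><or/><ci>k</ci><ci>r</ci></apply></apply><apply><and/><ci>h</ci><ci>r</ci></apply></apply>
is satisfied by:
  {r: True, v: True, h: True, k: False}
  {r: True, v: True, h: False, k: False}
  {v: True, h: True, k: False, r: False}
  {v: True, h: False, k: False, r: False}
  {r: True, h: True, k: False, v: False}
  {r: True, h: False, k: False, v: False}
  {h: True, r: False, k: False, v: False}
  {h: False, r: False, k: False, v: False}
  {r: True, v: True, k: True, h: True}
  {r: True, v: True, k: True, h: False}
  {v: True, k: True, h: True, r: False}
  {v: True, k: True, h: False, r: False}
  {r: True, k: True, h: True, v: False}


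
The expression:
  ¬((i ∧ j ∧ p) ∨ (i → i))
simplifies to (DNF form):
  False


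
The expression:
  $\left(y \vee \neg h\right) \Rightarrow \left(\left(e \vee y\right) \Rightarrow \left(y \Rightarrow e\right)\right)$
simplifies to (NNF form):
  $e \vee \neg y$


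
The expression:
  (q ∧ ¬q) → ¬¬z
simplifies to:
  True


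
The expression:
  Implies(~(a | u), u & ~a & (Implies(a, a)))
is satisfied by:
  {a: True, u: True}
  {a: True, u: False}
  {u: True, a: False}


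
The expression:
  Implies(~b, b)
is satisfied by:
  {b: True}


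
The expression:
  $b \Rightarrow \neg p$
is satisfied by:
  {p: False, b: False}
  {b: True, p: False}
  {p: True, b: False}


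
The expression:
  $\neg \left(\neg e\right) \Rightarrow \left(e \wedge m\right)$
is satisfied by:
  {m: True, e: False}
  {e: False, m: False}
  {e: True, m: True}


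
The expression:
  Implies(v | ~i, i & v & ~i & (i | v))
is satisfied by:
  {i: True, v: False}


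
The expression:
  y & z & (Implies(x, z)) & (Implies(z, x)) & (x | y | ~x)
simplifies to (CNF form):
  x & y & z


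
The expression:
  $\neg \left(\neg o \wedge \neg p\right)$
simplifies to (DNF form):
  $o \vee p$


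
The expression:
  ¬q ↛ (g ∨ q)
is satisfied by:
  {q: False, g: False}


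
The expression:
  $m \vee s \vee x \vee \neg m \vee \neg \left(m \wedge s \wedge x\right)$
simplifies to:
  $\text{True}$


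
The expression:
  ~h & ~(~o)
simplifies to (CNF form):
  o & ~h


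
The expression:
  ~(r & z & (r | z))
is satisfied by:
  {z: False, r: False}
  {r: True, z: False}
  {z: True, r: False}


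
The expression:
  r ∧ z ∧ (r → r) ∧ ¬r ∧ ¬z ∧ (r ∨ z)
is never true.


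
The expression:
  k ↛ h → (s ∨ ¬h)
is always true.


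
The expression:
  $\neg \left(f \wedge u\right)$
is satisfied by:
  {u: False, f: False}
  {f: True, u: False}
  {u: True, f: False}


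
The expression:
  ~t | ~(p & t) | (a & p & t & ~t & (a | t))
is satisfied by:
  {p: False, t: False}
  {t: True, p: False}
  {p: True, t: False}


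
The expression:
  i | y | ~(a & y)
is always true.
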